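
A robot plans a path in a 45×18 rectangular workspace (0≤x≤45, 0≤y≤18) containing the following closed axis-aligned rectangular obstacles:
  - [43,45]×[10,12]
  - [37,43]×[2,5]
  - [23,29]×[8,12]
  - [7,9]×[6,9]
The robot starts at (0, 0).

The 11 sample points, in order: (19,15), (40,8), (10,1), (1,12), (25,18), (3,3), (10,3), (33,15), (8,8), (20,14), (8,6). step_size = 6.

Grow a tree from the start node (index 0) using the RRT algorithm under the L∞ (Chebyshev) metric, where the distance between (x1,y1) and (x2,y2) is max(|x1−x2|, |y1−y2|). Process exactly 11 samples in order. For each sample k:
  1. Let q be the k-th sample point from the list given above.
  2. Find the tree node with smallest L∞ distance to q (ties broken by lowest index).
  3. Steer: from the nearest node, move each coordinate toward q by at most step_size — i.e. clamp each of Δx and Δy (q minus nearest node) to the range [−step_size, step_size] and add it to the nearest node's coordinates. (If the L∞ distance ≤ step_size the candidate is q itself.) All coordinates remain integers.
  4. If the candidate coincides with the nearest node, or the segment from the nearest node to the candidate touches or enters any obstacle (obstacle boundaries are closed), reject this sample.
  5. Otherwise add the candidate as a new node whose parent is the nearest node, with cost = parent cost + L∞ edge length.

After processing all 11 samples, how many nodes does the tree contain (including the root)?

1. q=(19,15) nearest=0 d=19 new=(6,6) → add node 1 parent=0 cost=6
2. q=(40,8) nearest=1 d=34 new=(12,8) → blocked by [7,9]×[6,9], reject
3. q=(10,1) nearest=1 d=5 new=(10,1) → add node 2 parent=1 cost=11
4. q=(1,12) nearest=1 d=6 new=(1,12) → add node 3 parent=1 cost=12
5. q=(25,18) nearest=2 d=17 new=(16,7) → add node 4 parent=2 cost=17
6. q=(3,3) nearest=0 d=3 new=(3,3) → add node 5 parent=0 cost=3
7. q=(10,3) nearest=2 d=2 new=(10,3) → add node 6 parent=2 cost=13
8. q=(33,15) nearest=4 d=17 new=(22,13) → add node 7 parent=4 cost=23
9. q=(8,8) nearest=1 d=2 new=(8,8) → blocked by [7,9]×[6,9], reject
10. q=(20,14) nearest=7 d=2 new=(20,14) → add node 8 parent=7 cost=25
11. q=(8,6) nearest=1 d=2 new=(8,6) → blocked by [7,9]×[6,9], reject

Node count: 9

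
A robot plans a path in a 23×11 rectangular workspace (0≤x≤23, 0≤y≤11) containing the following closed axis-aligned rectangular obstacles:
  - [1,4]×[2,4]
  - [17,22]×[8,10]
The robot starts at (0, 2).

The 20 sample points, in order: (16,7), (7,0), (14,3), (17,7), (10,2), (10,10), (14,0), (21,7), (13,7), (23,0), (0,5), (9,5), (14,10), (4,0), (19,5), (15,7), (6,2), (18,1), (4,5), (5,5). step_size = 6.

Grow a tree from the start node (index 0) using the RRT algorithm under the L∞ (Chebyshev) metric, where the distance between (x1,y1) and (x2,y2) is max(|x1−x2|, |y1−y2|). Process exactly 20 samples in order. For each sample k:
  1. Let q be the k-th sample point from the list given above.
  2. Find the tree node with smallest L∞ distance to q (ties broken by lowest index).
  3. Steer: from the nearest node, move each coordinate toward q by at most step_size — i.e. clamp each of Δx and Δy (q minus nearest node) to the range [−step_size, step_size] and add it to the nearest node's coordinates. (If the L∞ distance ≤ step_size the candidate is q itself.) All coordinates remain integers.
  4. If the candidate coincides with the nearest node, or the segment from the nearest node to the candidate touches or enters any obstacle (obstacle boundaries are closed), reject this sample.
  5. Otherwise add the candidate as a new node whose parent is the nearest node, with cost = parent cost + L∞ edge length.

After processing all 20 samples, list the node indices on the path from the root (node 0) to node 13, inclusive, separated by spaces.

1. q=(16,7) nearest=0 d=16 new=(6,7) → blocked by [1,4]×[2,4], reject
2. q=(7,0) nearest=0 d=7 new=(6,0) → add node 1 parent=0 cost=6
3. q=(14,3) nearest=1 d=8 new=(12,3) → add node 2 parent=1 cost=12
4. q=(17,7) nearest=2 d=5 new=(17,7) → add node 3 parent=2 cost=17
5. q=(10,2) nearest=2 d=2 new=(10,2) → add node 4 parent=2 cost=14
6. q=(10,10) nearest=2 d=7 new=(10,9) → add node 5 parent=2 cost=18
7. q=(14,0) nearest=2 d=3 new=(14,0) → add node 6 parent=2 cost=15
8. q=(21,7) nearest=3 d=4 new=(21,7) → add node 7 parent=3 cost=21
9. q=(13,7) nearest=5 d=3 new=(13,7) → add node 8 parent=5 cost=21
10. q=(23,0) nearest=3 d=7 new=(23,1) → add node 9 parent=3 cost=23
11. q=(0,5) nearest=0 d=3 new=(0,5) → add node 10 parent=0 cost=3
12. q=(9,5) nearest=2 d=3 new=(9,5) → add node 11 parent=2 cost=15
13. q=(14,10) nearest=3 d=3 new=(14,10) → add node 12 parent=3 cost=20
14. q=(4,0) nearest=1 d=2 new=(4,0) → add node 13 parent=1 cost=8
15. q=(19,5) nearest=3 d=2 new=(19,5) → add node 14 parent=3 cost=19
16. q=(15,7) nearest=3 d=2 new=(15,7) → add node 15 parent=3 cost=19
17. q=(6,2) nearest=1 d=2 new=(6,2) → add node 16 parent=1 cost=8
18. q=(18,1) nearest=6 d=4 new=(18,1) → add node 17 parent=6 cost=19
19. q=(4,5) nearest=16 d=3 new=(4,5) → add node 18 parent=16 cost=11
20. q=(5,5) nearest=18 d=1 new=(5,5) → add node 19 parent=18 cost=12

Path: 0 1 13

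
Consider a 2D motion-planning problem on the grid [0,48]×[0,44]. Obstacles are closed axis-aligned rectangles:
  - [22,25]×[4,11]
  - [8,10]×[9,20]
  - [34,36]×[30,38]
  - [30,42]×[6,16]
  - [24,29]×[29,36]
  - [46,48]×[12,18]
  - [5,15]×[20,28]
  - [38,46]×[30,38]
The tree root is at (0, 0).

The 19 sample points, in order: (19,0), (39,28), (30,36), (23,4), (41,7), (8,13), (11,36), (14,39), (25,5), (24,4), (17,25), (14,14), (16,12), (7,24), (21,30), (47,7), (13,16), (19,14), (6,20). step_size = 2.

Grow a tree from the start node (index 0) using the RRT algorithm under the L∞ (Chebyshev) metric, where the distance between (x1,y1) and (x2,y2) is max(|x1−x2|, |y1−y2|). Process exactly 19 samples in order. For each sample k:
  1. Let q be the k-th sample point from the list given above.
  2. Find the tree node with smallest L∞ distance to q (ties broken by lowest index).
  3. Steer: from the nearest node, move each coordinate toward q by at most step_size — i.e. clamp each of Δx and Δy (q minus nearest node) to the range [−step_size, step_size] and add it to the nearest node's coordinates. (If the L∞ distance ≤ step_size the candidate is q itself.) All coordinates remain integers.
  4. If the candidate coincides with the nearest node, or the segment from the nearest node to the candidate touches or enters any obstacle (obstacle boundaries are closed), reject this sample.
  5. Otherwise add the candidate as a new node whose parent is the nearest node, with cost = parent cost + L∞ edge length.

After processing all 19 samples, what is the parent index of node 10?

Parent of node 10: 6

1. q=(19,0) nearest=0 d=19 new=(2,0) → add node 1 parent=0 cost=2
2. q=(39,28) nearest=1 d=37 new=(4,2) → add node 2 parent=1 cost=4
3. q=(30,36) nearest=2 d=34 new=(6,4) → add node 3 parent=2 cost=6
4. q=(23,4) nearest=3 d=17 new=(8,4) → add node 4 parent=3 cost=8
5. q=(41,7) nearest=4 d=33 new=(10,6) → add node 5 parent=4 cost=10
6. q=(8,13) nearest=5 d=7 new=(8,8) → add node 6 parent=5 cost=12
7. q=(11,36) nearest=6 d=28 new=(10,10) → blocked by [8,10]×[9,20], reject
8. q=(14,39) nearest=6 d=31 new=(10,10) → blocked by [8,10]×[9,20], reject
9. q=(25,5) nearest=5 d=15 new=(12,5) → add node 7 parent=5 cost=12
10. q=(24,4) nearest=7 d=12 new=(14,4) → add node 8 parent=7 cost=14
11. q=(17,25) nearest=6 d=17 new=(10,10) → blocked by [8,10]×[9,20], reject
12. q=(14,14) nearest=6 d=6 new=(10,10) → blocked by [8,10]×[9,20], reject
13. q=(16,12) nearest=5 d=6 new=(12,8) → add node 9 parent=5 cost=12
14. q=(7,24) nearest=6 d=16 new=(7,10) → add node 10 parent=6 cost=14
15. q=(21,30) nearest=10 d=20 new=(9,12) → blocked by [8,10]×[9,20], reject
16. q=(47,7) nearest=8 d=33 new=(16,6) → add node 11 parent=8 cost=16
17. q=(13,16) nearest=10 d=6 new=(9,12) → blocked by [8,10]×[9,20], reject
18. q=(19,14) nearest=9 d=7 new=(14,10) → add node 12 parent=9 cost=14
19. q=(6,20) nearest=10 d=10 new=(6,12) → add node 13 parent=10 cost=16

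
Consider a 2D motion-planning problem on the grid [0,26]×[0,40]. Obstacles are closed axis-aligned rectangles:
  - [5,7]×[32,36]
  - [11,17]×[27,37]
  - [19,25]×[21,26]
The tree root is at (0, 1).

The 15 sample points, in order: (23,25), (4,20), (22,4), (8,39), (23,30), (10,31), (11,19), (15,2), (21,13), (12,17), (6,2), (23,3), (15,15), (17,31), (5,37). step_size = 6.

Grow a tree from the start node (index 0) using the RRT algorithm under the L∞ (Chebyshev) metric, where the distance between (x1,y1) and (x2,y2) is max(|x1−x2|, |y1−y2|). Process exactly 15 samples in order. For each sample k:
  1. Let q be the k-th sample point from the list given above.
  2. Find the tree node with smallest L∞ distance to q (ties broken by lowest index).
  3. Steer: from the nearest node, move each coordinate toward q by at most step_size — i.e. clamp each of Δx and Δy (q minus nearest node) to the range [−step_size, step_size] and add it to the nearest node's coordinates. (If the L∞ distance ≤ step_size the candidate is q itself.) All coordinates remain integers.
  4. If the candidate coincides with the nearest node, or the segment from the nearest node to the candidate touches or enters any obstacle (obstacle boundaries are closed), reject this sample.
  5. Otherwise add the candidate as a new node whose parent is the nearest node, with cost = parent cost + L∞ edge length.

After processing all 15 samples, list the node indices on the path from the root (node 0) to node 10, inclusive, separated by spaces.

Path: 0 1 10

1. q=(23,25) nearest=0 d=24 new=(6,7) → add node 1 parent=0 cost=6
2. q=(4,20) nearest=1 d=13 new=(4,13) → add node 2 parent=1 cost=12
3. q=(22,4) nearest=1 d=16 new=(12,4) → add node 3 parent=1 cost=12
4. q=(8,39) nearest=2 d=26 new=(8,19) → add node 4 parent=2 cost=18
5. q=(23,30) nearest=4 d=15 new=(14,25) → add node 5 parent=4 cost=24
6. q=(10,31) nearest=5 d=6 new=(10,31) → blocked by [11,17]×[27,37], reject
7. q=(11,19) nearest=4 d=3 new=(11,19) → add node 6 parent=4 cost=21
8. q=(15,2) nearest=3 d=3 new=(15,2) → add node 7 parent=3 cost=15
9. q=(21,13) nearest=3 d=9 new=(18,10) → add node 8 parent=3 cost=18
10. q=(12,17) nearest=6 d=2 new=(12,17) → add node 9 parent=6 cost=23
11. q=(6,2) nearest=1 d=5 new=(6,2) → add node 10 parent=1 cost=11
12. q=(23,3) nearest=8 d=7 new=(23,4) → add node 11 parent=8 cost=24
13. q=(15,15) nearest=9 d=3 new=(15,15) → add node 12 parent=9 cost=26
14. q=(17,31) nearest=5 d=6 new=(17,31) → blocked by [11,17]×[27,37], reject
15. q=(5,37) nearest=5 d=12 new=(8,31) → blocked by [11,17]×[27,37], reject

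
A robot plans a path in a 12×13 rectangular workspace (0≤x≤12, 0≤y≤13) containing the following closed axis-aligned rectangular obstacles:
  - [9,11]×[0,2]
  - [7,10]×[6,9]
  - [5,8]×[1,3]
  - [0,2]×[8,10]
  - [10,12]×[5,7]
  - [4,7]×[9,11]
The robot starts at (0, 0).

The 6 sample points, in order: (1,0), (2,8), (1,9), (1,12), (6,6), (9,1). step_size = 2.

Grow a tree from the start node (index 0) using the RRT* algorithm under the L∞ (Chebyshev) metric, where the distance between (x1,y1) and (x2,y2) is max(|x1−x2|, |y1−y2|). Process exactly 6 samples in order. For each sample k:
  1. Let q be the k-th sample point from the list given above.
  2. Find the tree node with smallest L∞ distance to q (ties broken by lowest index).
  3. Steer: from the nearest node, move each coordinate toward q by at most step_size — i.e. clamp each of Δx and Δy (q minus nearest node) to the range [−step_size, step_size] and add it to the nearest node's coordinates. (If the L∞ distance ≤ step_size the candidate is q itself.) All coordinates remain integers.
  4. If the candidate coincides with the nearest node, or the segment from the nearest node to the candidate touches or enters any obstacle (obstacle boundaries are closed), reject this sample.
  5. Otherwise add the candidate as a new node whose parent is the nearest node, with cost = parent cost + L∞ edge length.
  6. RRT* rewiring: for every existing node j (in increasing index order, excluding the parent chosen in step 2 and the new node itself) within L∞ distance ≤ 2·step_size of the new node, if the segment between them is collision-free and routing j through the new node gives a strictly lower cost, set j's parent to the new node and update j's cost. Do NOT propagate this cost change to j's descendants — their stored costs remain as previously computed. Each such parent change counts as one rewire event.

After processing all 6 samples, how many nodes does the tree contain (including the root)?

1. q=(1,0) nearest=0 d=1 new=(1,0) → add node 1 parent=0 cost=1
2. q=(2,8) nearest=0 d=8 new=(2,2) → add node 2 parent=0 cost=2
3. q=(1,9) nearest=2 d=7 new=(1,4) → add node 3 parent=2 cost=4
4. q=(1,12) nearest=3 d=8 new=(1,6) → add node 4 parent=3 cost=6
5. q=(6,6) nearest=2 d=4 new=(4,4) → add node 5 parent=2 cost=4
6. q=(9,1) nearest=5 d=5 new=(6,2) → blocked by [5,8]×[1,3], reject

Node count: 6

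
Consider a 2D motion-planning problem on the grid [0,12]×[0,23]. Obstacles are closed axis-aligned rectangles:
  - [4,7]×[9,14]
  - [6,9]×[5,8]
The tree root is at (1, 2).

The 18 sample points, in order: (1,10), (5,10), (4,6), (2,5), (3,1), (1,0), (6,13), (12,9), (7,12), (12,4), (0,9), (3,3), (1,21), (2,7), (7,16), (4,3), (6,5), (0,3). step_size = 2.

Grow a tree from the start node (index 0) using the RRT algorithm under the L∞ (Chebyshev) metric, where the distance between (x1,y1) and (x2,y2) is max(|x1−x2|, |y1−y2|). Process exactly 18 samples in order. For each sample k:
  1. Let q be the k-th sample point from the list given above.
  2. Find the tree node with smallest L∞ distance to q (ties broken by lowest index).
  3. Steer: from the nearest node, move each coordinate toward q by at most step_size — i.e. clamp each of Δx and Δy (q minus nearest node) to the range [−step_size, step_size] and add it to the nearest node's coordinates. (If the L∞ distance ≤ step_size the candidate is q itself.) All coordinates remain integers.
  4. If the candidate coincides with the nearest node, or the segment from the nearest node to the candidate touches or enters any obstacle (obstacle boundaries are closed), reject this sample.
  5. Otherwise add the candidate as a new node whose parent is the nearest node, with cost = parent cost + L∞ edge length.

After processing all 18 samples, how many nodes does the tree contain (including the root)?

Node count: 13

1. q=(1,10) nearest=0 d=8 new=(1,4) → add node 1 parent=0 cost=2
2. q=(5,10) nearest=1 d=6 new=(3,6) → add node 2 parent=1 cost=4
3. q=(4,6) nearest=2 d=1 new=(4,6) → add node 3 parent=2 cost=5
4. q=(2,5) nearest=1 d=1 new=(2,5) → add node 4 parent=1 cost=3
5. q=(3,1) nearest=0 d=2 new=(3,1) → add node 5 parent=0 cost=2
6. q=(1,0) nearest=0 d=2 new=(1,0) → add node 6 parent=0 cost=2
7. q=(6,13) nearest=2 d=7 new=(5,8) → add node 7 parent=2 cost=6
8. q=(12,9) nearest=7 d=7 new=(7,9) → blocked by [4,7]×[9,14], reject
9. q=(7,12) nearest=7 d=4 new=(7,10) → blocked by [4,7]×[9,14], reject
10. q=(12,4) nearest=7 d=7 new=(7,6) → blocked by [6,9]×[5,8], reject
11. q=(0,9) nearest=2 d=3 new=(1,8) → add node 8 parent=2 cost=6
12. q=(3,3) nearest=0 d=2 new=(3,3) → add node 9 parent=0 cost=2
13. q=(1,21) nearest=7 d=13 new=(3,10) → blocked by [4,7]×[9,14], reject
14. q=(2,7) nearest=2 d=1 new=(2,7) → add node 10 parent=2 cost=5
15. q=(7,16) nearest=7 d=8 new=(7,10) → blocked by [4,7]×[9,14], reject
16. q=(4,3) nearest=9 d=1 new=(4,3) → add node 11 parent=9 cost=3
17. q=(6,5) nearest=3 d=2 new=(6,5) → blocked by [6,9]×[5,8], reject
18. q=(0,3) nearest=0 d=1 new=(0,3) → add node 12 parent=0 cost=1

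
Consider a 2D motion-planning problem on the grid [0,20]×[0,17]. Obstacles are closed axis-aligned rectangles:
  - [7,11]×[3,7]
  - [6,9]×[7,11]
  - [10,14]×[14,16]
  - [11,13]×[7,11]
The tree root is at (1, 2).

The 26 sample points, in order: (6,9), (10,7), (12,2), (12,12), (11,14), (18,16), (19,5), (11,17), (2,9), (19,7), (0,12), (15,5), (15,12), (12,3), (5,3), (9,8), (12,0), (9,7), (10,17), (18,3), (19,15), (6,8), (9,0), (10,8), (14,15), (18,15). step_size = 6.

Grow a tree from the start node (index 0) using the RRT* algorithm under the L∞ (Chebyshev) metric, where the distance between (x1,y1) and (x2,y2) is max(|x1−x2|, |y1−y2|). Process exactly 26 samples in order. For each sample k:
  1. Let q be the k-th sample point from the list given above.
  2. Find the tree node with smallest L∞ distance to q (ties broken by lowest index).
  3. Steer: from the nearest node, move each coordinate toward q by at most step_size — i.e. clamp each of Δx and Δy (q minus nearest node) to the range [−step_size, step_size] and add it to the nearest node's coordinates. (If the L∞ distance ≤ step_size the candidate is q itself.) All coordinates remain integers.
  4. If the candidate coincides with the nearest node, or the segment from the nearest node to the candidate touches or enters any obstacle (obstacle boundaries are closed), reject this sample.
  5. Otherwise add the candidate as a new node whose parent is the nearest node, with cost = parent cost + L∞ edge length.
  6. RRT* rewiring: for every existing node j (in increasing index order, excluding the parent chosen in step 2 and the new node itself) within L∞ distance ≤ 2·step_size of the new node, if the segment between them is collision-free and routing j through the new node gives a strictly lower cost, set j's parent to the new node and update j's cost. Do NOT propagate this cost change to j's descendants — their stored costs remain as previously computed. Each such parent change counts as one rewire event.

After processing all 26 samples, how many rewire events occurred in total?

1. q=(6,9) nearest=0 d=7 new=(6,8) → blocked by [6,9]×[7,11], reject
2. q=(10,7) nearest=0 d=9 new=(7,7) → blocked by [7,11]×[3,7], reject
3. q=(12,2) nearest=0 d=11 new=(7,2) → add node 1 parent=0 cost=6
4. q=(12,12) nearest=1 d=10 new=(12,8) → blocked by [7,11]×[3,7], reject
5. q=(11,14) nearest=0 d=12 new=(7,8) → blocked by [6,9]×[7,11], reject
6. q=(18,16) nearest=1 d=14 new=(13,8) → blocked by [7,11]×[3,7], reject
7. q=(19,5) nearest=1 d=12 new=(13,5) → blocked by [7,11]×[3,7], reject
8. q=(11,17) nearest=0 d=15 new=(7,8) → blocked by [6,9]×[7,11], reject
9. q=(2,9) nearest=0 d=7 new=(2,8) → add node 2 parent=0 cost=6
10. q=(19,7) nearest=1 d=12 new=(13,7) → blocked by [7,11]×[3,7], reject
11. q=(0,12) nearest=2 d=4 new=(0,12) → add node 3 parent=2 cost=10
12. q=(15,5) nearest=1 d=8 new=(13,5) → blocked by [7,11]×[3,7], reject
13. q=(15,12) nearest=1 d=10 new=(13,8) → blocked by [7,11]×[3,7], reject
14. q=(12,3) nearest=1 d=5 new=(12,3) → add node 4 parent=1 cost=11
15. q=(5,3) nearest=1 d=2 new=(5,3) → add node 5 parent=1 cost=8
16. q=(9,8) nearest=4 d=5 new=(9,8) → blocked by [7,11]×[3,7], reject
17. q=(12,0) nearest=4 d=3 new=(12,0) → add node 6 parent=4 cost=14
18. q=(9,7) nearest=4 d=4 new=(9,7) → blocked by [7,11]×[3,7], reject
19. q=(10,17) nearest=2 d=9 new=(8,14) → add node 7 parent=2 cost=12
20. q=(18,3) nearest=4 d=6 new=(18,3) → add node 8 parent=4 cost=17
21. q=(19,15) nearest=7 d=11 new=(14,15) → blocked by [10,14]×[14,16], reject
22. q=(6,8) nearest=2 d=4 new=(6,8) → blocked by [6,9]×[7,11], reject
23. q=(9,0) nearest=1 d=2 new=(9,0) → add node 9 parent=1 cost=8; rewire 6→9 (11<14)
24. q=(10,8) nearest=4 d=5 new=(10,8) → blocked by [7,11]×[3,7], reject
25. q=(14,15) nearest=7 d=6 new=(14,15) → blocked by [10,14]×[14,16], reject
26. q=(18,15) nearest=7 d=10 new=(14,15) → blocked by [10,14]×[14,16], reject

Rewire events: 1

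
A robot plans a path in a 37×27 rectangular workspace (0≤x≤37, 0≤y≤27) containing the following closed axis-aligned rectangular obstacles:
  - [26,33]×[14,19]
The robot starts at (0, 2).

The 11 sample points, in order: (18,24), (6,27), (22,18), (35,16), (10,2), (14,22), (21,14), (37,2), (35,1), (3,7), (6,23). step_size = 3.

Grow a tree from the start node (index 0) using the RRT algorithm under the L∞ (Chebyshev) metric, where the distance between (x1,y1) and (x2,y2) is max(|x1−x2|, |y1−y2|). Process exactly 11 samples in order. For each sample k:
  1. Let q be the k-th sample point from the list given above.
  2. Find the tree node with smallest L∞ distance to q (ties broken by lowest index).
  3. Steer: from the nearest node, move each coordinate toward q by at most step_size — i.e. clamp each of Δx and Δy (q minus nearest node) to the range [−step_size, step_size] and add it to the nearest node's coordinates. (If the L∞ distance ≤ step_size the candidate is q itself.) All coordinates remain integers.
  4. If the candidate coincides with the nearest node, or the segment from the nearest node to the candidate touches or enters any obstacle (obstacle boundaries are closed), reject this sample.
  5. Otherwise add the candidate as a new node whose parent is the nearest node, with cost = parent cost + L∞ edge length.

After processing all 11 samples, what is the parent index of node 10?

Parent of node 10: 1

1. q=(18,24) nearest=0 d=22 new=(3,5) → add node 1 parent=0 cost=3
2. q=(6,27) nearest=1 d=22 new=(6,8) → add node 2 parent=1 cost=6
3. q=(22,18) nearest=2 d=16 new=(9,11) → add node 3 parent=2 cost=9
4. q=(35,16) nearest=3 d=26 new=(12,14) → add node 4 parent=3 cost=12
5. q=(10,2) nearest=2 d=6 new=(9,5) → add node 5 parent=2 cost=9
6. q=(14,22) nearest=4 d=8 new=(14,17) → add node 6 parent=4 cost=15
7. q=(21,14) nearest=6 d=7 new=(17,14) → add node 7 parent=6 cost=18
8. q=(37,2) nearest=7 d=20 new=(20,11) → add node 8 parent=7 cost=21
9. q=(35,1) nearest=8 d=15 new=(23,8) → add node 9 parent=8 cost=24
10. q=(3,7) nearest=1 d=2 new=(3,7) → add node 10 parent=1 cost=5
11. q=(6,23) nearest=6 d=8 new=(11,20) → add node 11 parent=6 cost=18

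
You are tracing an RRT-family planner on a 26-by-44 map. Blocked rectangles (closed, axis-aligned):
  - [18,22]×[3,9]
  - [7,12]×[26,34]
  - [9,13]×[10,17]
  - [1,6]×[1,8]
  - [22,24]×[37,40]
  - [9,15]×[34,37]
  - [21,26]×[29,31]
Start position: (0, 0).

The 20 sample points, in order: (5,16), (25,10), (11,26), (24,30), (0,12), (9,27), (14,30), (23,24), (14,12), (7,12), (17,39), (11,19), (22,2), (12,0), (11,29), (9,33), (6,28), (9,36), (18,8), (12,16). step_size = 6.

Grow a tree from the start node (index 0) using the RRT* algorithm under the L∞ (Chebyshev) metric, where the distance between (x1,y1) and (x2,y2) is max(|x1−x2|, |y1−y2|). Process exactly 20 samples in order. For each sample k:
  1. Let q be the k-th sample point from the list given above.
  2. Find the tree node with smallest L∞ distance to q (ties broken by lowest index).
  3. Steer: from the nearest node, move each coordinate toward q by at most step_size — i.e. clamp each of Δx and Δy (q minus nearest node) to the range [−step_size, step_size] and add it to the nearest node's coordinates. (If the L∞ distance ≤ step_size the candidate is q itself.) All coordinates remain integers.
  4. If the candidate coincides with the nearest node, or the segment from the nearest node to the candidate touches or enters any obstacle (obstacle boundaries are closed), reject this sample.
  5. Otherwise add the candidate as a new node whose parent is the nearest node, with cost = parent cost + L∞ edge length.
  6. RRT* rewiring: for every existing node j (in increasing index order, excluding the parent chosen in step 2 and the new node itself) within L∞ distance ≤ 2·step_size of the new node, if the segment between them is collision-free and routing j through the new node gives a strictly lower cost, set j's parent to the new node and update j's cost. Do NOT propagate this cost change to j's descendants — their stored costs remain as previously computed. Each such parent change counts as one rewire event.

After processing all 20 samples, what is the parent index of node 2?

Parent of node 2: 0

1. q=(5,16) nearest=0 d=16 new=(5,6) → blocked by [1,6]×[1,8], reject
2. q=(25,10) nearest=0 d=25 new=(6,6) → blocked by [1,6]×[1,8], reject
3. q=(11,26) nearest=0 d=26 new=(6,6) → blocked by [1,6]×[1,8], reject
4. q=(24,30) nearest=0 d=30 new=(6,6) → blocked by [1,6]×[1,8], reject
5. q=(0,12) nearest=0 d=12 new=(0,6) → add node 1 parent=0 cost=6
6. q=(9,27) nearest=1 d=21 new=(6,12) → blocked by [1,6]×[1,8], reject
7. q=(14,30) nearest=1 d=24 new=(6,12) → blocked by [1,6]×[1,8], reject
8. q=(23,24) nearest=1 d=23 new=(6,12) → blocked by [1,6]×[1,8], reject
9. q=(14,12) nearest=0 d=14 new=(6,6) → blocked by [1,6]×[1,8], reject
10. q=(7,12) nearest=1 d=7 new=(6,12) → blocked by [1,6]×[1,8], reject
11. q=(17,39) nearest=1 d=33 new=(6,12) → blocked by [1,6]×[1,8], reject
12. q=(11,19) nearest=1 d=13 new=(6,12) → blocked by [1,6]×[1,8], reject
13. q=(22,2) nearest=0 d=22 new=(6,2) → blocked by [1,6]×[1,8], reject
14. q=(12,0) nearest=0 d=12 new=(6,0) → add node 2 parent=0 cost=6
15. q=(11,29) nearest=1 d=23 new=(6,12) → blocked by [1,6]×[1,8], reject
16. q=(9,33) nearest=1 d=27 new=(6,12) → blocked by [1,6]×[1,8], reject
17. q=(6,28) nearest=1 d=22 new=(6,12) → blocked by [1,6]×[1,8], reject
18. q=(9,36) nearest=1 d=30 new=(6,12) → blocked by [1,6]×[1,8], reject
19. q=(18,8) nearest=2 d=12 new=(12,6) → add node 3 parent=2 cost=12
20. q=(12,16) nearest=3 d=10 new=(12,12) → blocked by [9,13]×[10,17], reject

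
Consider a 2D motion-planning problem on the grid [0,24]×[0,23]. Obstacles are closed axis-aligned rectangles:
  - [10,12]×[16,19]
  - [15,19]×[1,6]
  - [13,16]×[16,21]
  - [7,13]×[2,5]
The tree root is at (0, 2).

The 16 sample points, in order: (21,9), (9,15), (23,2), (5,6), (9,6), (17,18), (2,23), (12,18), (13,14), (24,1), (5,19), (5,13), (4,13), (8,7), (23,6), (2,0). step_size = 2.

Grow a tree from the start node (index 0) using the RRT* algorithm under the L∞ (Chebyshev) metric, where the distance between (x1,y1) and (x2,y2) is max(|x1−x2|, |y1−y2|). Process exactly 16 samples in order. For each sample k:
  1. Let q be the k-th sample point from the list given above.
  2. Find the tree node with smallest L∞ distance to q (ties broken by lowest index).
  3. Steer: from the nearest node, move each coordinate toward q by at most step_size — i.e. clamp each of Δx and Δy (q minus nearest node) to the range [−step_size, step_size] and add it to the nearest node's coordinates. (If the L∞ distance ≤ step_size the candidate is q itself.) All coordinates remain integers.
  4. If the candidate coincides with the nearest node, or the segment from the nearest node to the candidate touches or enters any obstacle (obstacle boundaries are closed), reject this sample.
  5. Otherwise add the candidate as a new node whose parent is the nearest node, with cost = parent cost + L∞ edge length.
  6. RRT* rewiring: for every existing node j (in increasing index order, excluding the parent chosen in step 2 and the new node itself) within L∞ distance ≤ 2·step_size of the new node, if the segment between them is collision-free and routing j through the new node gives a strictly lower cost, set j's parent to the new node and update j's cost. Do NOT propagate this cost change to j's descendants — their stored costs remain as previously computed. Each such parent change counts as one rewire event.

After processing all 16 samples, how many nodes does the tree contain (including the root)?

1. q=(21,9) nearest=0 d=21 new=(2,4) → add node 1 parent=0 cost=2
2. q=(9,15) nearest=1 d=11 new=(4,6) → add node 2 parent=1 cost=4
3. q=(23,2) nearest=2 d=19 new=(6,4) → add node 3 parent=2 cost=6
4. q=(5,6) nearest=2 d=1 new=(5,6) → add node 4 parent=2 cost=5
5. q=(9,6) nearest=3 d=3 new=(8,6) → blocked by [7,13]×[2,5], reject
6. q=(17,18) nearest=4 d=12 new=(7,8) → add node 5 parent=4 cost=7
7. q=(2,23) nearest=5 d=15 new=(5,10) → add node 6 parent=5 cost=9
8. q=(12,18) nearest=6 d=8 new=(7,12) → add node 7 parent=6 cost=11
9. q=(13,14) nearest=5 d=6 new=(9,10) → add node 8 parent=5 cost=9
10. q=(24,1) nearest=8 d=15 new=(11,8) → add node 9 parent=8 cost=11
11. q=(5,19) nearest=7 d=7 new=(5,14) → add node 10 parent=7 cost=13
12. q=(5,13) nearest=10 d=1 new=(5,13) → add node 11 parent=10 cost=14
13. q=(4,13) nearest=10 d=1 new=(4,13) → add node 12 parent=10 cost=14
14. q=(8,7) nearest=5 d=1 new=(8,7) → add node 13 parent=5 cost=8
15. q=(23,6) nearest=9 d=12 new=(13,6) → add node 14 parent=9 cost=13
16. q=(2,0) nearest=0 d=2 new=(2,0) → add node 15 parent=0 cost=2

Node count: 16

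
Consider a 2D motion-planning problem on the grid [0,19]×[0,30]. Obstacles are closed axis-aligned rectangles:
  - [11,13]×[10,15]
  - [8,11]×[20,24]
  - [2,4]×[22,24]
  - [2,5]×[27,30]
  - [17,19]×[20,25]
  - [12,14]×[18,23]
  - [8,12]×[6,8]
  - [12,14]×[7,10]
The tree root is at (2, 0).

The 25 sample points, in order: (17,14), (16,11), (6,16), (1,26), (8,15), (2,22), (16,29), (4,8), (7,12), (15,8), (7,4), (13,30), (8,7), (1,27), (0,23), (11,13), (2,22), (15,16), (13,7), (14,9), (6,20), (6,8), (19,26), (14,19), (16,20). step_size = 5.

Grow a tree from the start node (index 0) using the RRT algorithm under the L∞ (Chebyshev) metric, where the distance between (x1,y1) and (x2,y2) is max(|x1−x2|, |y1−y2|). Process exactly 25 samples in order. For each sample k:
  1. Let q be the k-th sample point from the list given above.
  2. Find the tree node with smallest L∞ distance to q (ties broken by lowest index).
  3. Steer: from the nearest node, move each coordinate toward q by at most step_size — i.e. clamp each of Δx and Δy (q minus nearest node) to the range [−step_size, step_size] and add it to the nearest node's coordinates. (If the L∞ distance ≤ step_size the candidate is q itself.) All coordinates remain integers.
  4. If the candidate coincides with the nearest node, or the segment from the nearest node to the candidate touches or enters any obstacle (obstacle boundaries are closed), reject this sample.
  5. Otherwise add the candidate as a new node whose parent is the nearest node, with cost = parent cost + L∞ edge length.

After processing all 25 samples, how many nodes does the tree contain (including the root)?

Node count: 15

1. q=(17,14) nearest=0 d=15 new=(7,5) → add node 1 parent=0 cost=5
2. q=(16,11) nearest=1 d=9 new=(12,10) → blocked by [11,13]×[10,15], reject
3. q=(6,16) nearest=1 d=11 new=(6,10) → add node 2 parent=1 cost=10
4. q=(1,26) nearest=2 d=16 new=(1,15) → add node 3 parent=2 cost=15
5. q=(8,15) nearest=2 d=5 new=(8,15) → add node 4 parent=2 cost=15
6. q=(2,22) nearest=3 d=7 new=(2,20) → add node 5 parent=3 cost=20
7. q=(16,29) nearest=4 d=14 new=(13,20) → blocked by [12,14]×[18,23], reject
8. q=(4,8) nearest=2 d=2 new=(4,8) → add node 6 parent=2 cost=12
9. q=(7,12) nearest=2 d=2 new=(7,12) → add node 7 parent=2 cost=12
10. q=(15,8) nearest=4 d=7 new=(13,10) → blocked by [11,13]×[10,15], reject
11. q=(7,4) nearest=1 d=1 new=(7,4) → add node 8 parent=1 cost=6
12. q=(13,30) nearest=5 d=11 new=(7,25) → blocked by [2,4]×[22,24], reject
13. q=(8,7) nearest=1 d=2 new=(8,7) → blocked by [8,12]×[6,8], reject
14. q=(1,27) nearest=5 d=7 new=(1,25) → add node 9 parent=5 cost=25
15. q=(0,23) nearest=9 d=2 new=(0,23) → add node 10 parent=9 cost=27
16. q=(11,13) nearest=4 d=3 new=(11,13) → blocked by [11,13]×[10,15], reject
17. q=(2,22) nearest=5 d=2 new=(2,22) → blocked by [2,4]×[22,24], reject
18. q=(15,16) nearest=4 d=7 new=(13,16) → add node 11 parent=4 cost=20
19. q=(13,7) nearest=1 d=6 new=(12,7) → blocked by [8,12]×[6,8], reject
20. q=(14,9) nearest=4 d=6 new=(13,10) → blocked by [11,13]×[10,15], reject
21. q=(6,20) nearest=5 d=4 new=(6,20) → add node 12 parent=5 cost=24
22. q=(6,8) nearest=2 d=2 new=(6,8) → add node 13 parent=2 cost=12
23. q=(19,26) nearest=11 d=10 new=(18,21) → blocked by [17,19]×[20,25], reject
24. q=(14,19) nearest=11 d=3 new=(14,19) → blocked by [12,14]×[18,23], reject
25. q=(16,20) nearest=11 d=4 new=(16,20) → add node 14 parent=11 cost=24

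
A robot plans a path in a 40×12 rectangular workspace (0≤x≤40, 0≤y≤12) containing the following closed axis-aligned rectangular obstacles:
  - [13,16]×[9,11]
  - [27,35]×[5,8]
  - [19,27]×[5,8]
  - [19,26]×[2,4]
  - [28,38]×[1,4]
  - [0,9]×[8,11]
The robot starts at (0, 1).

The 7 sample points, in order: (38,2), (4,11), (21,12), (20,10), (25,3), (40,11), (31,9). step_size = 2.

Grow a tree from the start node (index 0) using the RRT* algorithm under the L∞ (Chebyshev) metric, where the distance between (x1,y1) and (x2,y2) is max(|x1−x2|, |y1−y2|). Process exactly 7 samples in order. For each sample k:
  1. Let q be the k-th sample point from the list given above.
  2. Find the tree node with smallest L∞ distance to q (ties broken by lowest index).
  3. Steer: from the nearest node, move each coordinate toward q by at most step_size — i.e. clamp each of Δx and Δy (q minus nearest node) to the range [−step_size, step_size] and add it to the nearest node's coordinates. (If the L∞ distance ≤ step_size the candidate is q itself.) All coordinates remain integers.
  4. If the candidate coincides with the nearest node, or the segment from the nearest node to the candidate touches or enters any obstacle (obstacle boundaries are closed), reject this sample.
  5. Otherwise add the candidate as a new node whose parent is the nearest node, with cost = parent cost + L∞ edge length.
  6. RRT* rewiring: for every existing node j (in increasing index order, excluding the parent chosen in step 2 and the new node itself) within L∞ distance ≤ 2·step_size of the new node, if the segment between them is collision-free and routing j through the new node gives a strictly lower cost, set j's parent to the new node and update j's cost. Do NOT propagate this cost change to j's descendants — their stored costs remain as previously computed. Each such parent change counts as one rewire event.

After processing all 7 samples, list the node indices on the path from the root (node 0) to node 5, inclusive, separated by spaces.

Path: 0 1 2 3 4 5

1. q=(38,2) nearest=0 d=38 new=(2,2) → add node 1 parent=0 cost=2
2. q=(4,11) nearest=1 d=9 new=(4,4) → add node 2 parent=1 cost=4
3. q=(21,12) nearest=2 d=17 new=(6,6) → add node 3 parent=2 cost=6
4. q=(20,10) nearest=3 d=14 new=(8,8) → blocked by [0,9]×[8,11], reject
5. q=(25,3) nearest=3 d=19 new=(8,4) → add node 4 parent=3 cost=8
6. q=(40,11) nearest=4 d=32 new=(10,6) → add node 5 parent=4 cost=10
7. q=(31,9) nearest=5 d=21 new=(12,8) → add node 6 parent=5 cost=12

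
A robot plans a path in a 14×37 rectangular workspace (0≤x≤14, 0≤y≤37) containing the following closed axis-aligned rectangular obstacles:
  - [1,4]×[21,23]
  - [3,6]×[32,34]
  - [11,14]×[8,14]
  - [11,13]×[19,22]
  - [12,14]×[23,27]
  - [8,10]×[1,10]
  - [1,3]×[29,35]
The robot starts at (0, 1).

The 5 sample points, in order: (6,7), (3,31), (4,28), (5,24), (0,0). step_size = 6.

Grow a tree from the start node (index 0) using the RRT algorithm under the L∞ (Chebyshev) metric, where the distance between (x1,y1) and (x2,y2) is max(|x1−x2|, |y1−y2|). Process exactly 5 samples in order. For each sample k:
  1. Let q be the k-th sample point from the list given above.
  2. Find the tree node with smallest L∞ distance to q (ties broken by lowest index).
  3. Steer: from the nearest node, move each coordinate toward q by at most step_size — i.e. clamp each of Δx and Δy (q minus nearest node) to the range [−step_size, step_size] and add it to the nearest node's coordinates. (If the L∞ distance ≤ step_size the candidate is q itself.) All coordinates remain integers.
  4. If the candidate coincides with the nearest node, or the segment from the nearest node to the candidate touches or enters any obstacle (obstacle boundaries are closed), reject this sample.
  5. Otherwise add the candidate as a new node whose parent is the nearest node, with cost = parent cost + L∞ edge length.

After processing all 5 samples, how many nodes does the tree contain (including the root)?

Node count: 6

1. q=(6,7) nearest=0 d=6 new=(6,7) → add node 1 parent=0 cost=6
2. q=(3,31) nearest=1 d=24 new=(3,13) → add node 2 parent=1 cost=12
3. q=(4,28) nearest=2 d=15 new=(4,19) → add node 3 parent=2 cost=18
4. q=(5,24) nearest=3 d=5 new=(5,24) → add node 4 parent=3 cost=23
5. q=(0,0) nearest=0 d=1 new=(0,0) → add node 5 parent=0 cost=1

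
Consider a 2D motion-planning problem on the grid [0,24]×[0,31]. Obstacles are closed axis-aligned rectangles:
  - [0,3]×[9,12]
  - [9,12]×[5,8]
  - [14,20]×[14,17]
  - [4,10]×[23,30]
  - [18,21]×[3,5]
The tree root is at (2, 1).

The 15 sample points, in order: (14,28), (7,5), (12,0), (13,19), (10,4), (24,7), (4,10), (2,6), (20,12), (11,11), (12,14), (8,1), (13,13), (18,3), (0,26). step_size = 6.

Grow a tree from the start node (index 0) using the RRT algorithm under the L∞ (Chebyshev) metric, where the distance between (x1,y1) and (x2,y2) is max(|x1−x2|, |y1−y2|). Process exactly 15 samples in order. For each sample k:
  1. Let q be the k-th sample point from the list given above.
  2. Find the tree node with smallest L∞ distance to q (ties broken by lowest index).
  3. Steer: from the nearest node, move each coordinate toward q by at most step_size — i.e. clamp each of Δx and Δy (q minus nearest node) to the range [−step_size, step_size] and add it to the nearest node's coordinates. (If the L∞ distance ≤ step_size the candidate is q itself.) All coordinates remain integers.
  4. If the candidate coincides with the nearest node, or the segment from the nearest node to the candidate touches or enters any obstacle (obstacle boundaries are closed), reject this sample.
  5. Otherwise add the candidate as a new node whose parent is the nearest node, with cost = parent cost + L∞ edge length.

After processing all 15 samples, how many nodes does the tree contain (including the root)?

Node count: 13

1. q=(14,28) nearest=0 d=27 new=(8,7) → add node 1 parent=0 cost=6
2. q=(7,5) nearest=1 d=2 new=(7,5) → add node 2 parent=1 cost=8
3. q=(12,0) nearest=2 d=5 new=(12,0) → add node 3 parent=2 cost=13
4. q=(13,19) nearest=1 d=12 new=(13,13) → add node 4 parent=1 cost=12
5. q=(10,4) nearest=1 d=3 new=(10,4) → blocked by [9,12]×[5,8], reject
6. q=(24,7) nearest=4 d=11 new=(19,7) → add node 5 parent=4 cost=18
7. q=(4,10) nearest=1 d=4 new=(4,10) → add node 6 parent=1 cost=10
8. q=(2,6) nearest=6 d=4 new=(2,6) → add node 7 parent=6 cost=14
9. q=(20,12) nearest=5 d=5 new=(20,12) → add node 8 parent=5 cost=23
10. q=(11,11) nearest=4 d=2 new=(11,11) → add node 9 parent=4 cost=14
11. q=(12,14) nearest=4 d=1 new=(12,14) → add node 10 parent=4 cost=13
12. q=(8,1) nearest=2 d=4 new=(8,1) → add node 11 parent=2 cost=12
13. q=(13,13) nearest=4 d=0 → coincident, reject
14. q=(18,3) nearest=5 d=4 new=(18,3) → blocked by [18,21]×[3,5], reject
15. q=(0,26) nearest=10 d=12 new=(6,20) → add node 12 parent=10 cost=19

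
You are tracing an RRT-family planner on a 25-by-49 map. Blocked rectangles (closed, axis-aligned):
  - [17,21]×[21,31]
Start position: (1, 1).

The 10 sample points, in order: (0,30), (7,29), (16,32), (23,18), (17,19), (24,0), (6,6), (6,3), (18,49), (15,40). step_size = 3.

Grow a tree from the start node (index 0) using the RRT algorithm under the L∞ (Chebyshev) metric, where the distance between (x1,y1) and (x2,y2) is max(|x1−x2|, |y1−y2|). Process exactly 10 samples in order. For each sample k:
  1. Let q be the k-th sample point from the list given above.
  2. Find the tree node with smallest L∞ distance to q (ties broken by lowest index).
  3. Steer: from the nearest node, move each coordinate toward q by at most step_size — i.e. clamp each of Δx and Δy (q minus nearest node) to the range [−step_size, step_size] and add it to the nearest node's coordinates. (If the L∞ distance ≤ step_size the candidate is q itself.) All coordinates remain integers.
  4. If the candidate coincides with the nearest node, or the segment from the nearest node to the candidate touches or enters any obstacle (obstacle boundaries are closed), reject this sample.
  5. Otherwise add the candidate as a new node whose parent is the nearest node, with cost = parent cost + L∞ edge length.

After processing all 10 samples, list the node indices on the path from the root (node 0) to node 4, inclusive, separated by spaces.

Path: 0 1 2 3 4

1. q=(0,30) nearest=0 d=29 new=(0,4) → add node 1 parent=0 cost=3
2. q=(7,29) nearest=1 d=25 new=(3,7) → add node 2 parent=1 cost=6
3. q=(16,32) nearest=2 d=25 new=(6,10) → add node 3 parent=2 cost=9
4. q=(23,18) nearest=3 d=17 new=(9,13) → add node 4 parent=3 cost=12
5. q=(17,19) nearest=4 d=8 new=(12,16) → add node 5 parent=4 cost=15
6. q=(24,0) nearest=4 d=15 new=(12,10) → add node 6 parent=4 cost=15
7. q=(6,6) nearest=2 d=3 new=(6,6) → add node 7 parent=2 cost=9
8. q=(6,3) nearest=7 d=3 new=(6,3) → add node 8 parent=7 cost=12
9. q=(18,49) nearest=5 d=33 new=(15,19) → add node 9 parent=5 cost=18
10. q=(15,40) nearest=9 d=21 new=(15,22) → add node 10 parent=9 cost=21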